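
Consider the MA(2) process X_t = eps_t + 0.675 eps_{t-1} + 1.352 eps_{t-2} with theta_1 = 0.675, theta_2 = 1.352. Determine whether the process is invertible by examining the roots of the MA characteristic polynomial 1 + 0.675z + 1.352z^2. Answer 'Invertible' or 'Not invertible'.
\text{Not invertible}

The MA(q) characteristic polynomial is P(z) = 1 + 0.675z + 1.352z^2.
Invertibility requires all roots to lie outside the unit circle, i.e. |z| > 1 for every root.
Set 1 + (0.675) z + (1.352) z^2 = 0, i.e. a z^2 + b z + c = 0 with a = 1.352, b = 0.675, c = 1.
Discriminant D = b^2 - 4ac = (0.675)^2 - 4*(1.352)*1 = 0.455625 - (5.408) = -4.952375.
D < 0, so the roots are the complex-conjugate pair z = (-b +/- i sqrt(-D)) / (2a) = -0.2496 +/- 0.823i.
For a conjugate pair |z|^2 = z * conj(z) = (product of roots) = c/a = 1/(1.352) = 0.739645, so |z| = sqrt(0.739645) = 0.86 for both roots.
Moduli of all roots: 0.8600, 0.8600.
All moduli strictly greater than 1? No.
Verdict: Not invertible.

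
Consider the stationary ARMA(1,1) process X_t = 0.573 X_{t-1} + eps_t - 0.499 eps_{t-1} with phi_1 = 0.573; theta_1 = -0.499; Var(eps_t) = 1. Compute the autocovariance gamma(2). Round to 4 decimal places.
\gamma(2) = 0.0451

Multiply the model equation by X_{t-k} and take expectations. With theta_0 = psi_0 = 1 and psi_j the MA(infinity) weights, this gives
  gamma(k) - sum_i phi_i gamma(k-i) = c_k,
  c_k = sigma^2 * sum_{j=k..q} theta_j psi_{j-k}   (c_k = 0 for k > q),
using gamma(-m) = gamma(m).
psi-weights needed (psi_j = theta_j + sum_i phi_i psi_{j-i}):
  psi_1 = theta_1 + phi_1 = -0.499 + (0.573) = 0.074
Right-hand sides:
  c_0 = sigma^2 (1 + theta_1 psi_1) = 1 * (1 + (-0.499)(0.074)) = 1 * 0.963074 = 0.963074
  c_1 = sigma^2 theta_1 = 1 * (-0.499) = -0.499
  c_2 = 0
Equations for k = 0 and k = 1 (AR order 1):
  gamma(0) = phi_1 gamma(1) + c_0
  gamma(1) = phi_1 gamma(0) + c_1
Substituting the second into the first: gamma(0) (1 - phi_1^2) = c_0 + phi_1 c_1, so
  gamma(0) = (c_0 + phi_1 c_1) / (1 - phi_1^2) = (0.963074 + (0.573)(-0.499)) / (1 - (0.573)^2) = 0.677147 / 0.671671 = 1.008153.
  gamma(1) = phi_1 gamma(0) + c_1 = (0.573)(1.008153) + (-0.499) = 0.078672.
For k = 2 (> q): gamma(2) = phi_1 gamma(1) = (0.573)(0.078672) = 0.045079.
Therefore gamma(2) = 0.0451 (to 4 decimal places).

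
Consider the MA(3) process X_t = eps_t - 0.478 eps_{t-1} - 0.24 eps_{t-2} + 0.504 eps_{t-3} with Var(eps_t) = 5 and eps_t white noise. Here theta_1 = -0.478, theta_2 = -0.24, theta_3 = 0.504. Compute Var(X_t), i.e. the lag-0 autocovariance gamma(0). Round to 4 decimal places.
\gamma(0) = 7.7005

For an MA(q) process X_t = eps_t + sum_i theta_i eps_{t-i} with
Var(eps_t) = sigma^2, the variance is
  gamma(0) = sigma^2 * (1 + sum_i theta_i^2).
  sum_i theta_i^2 = (-0.478)^2 + (-0.24)^2 + (0.504)^2 = 0.228484 + 0.0576 + 0.254016 = 0.5401.
  gamma(0) = 5 * (1 + 0.5401) = 5 * 1.5401 = 7.7005.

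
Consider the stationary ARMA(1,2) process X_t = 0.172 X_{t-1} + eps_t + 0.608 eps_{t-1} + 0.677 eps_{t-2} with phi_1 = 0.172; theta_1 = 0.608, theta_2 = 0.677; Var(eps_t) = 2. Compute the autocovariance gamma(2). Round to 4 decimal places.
\gamma(2) = 1.8801

Multiply the model equation by X_{t-k} and take expectations. With theta_0 = psi_0 = 1 and psi_j the MA(infinity) weights, this gives
  gamma(k) - sum_i phi_i gamma(k-i) = c_k,
  c_k = sigma^2 * sum_{j=k..q} theta_j psi_{j-k}   (c_k = 0 for k > q),
using gamma(-m) = gamma(m).
psi-weights needed (psi_j = theta_j + sum_i phi_i psi_{j-i}):
  psi_1 = theta_1 + phi_1 = 0.608 + (0.172) = 0.78
  psi_2 = theta_2 + phi_1 psi_1 = 0.677 + (0.172)(0.78) = 0.81116
Right-hand sides:
  c_0 = sigma^2 (1 + theta_1 psi_1 + theta_2 psi_2) = 2 * (1 + (0.608)(0.78) + (0.677)(0.81116)) = 2 * 2.023395 = 4.046791
  c_1 = sigma^2 (theta_1 + theta_2 psi_1) = 2 * (0.608 + (0.677)(0.78)) = 2.27212
  c_2 = sigma^2 theta_2 = 2 * (0.677) = 1.354
Equations for k = 0 and k = 1 (AR order 1):
  gamma(0) = phi_1 gamma(1) + c_0
  gamma(1) = phi_1 gamma(0) + c_1
Substituting the second into the first: gamma(0) (1 - phi_1^2) = c_0 + phi_1 c_1, so
  gamma(0) = (c_0 + phi_1 c_1) / (1 - phi_1^2) = (4.046791 + (0.172)(2.27212)) / (1 - (0.172)^2) = 4.437595 / 0.970416 = 4.572879.
  gamma(1) = phi_1 gamma(0) + c_1 = (0.172)(4.572879) + (2.27212) = 3.058655.
For k = 2: gamma(2) = phi_1 gamma(1) + c_2
  = (0.172)(3.058655) + (1.354) = 1.880089.
Therefore gamma(2) = 1.8801 (to 4 decimal places).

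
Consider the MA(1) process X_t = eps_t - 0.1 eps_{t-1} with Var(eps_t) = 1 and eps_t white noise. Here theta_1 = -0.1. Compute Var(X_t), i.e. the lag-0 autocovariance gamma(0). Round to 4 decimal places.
\gamma(0) = 1.0100

For an MA(q) process X_t = eps_t + sum_i theta_i eps_{t-i} with
Var(eps_t) = sigma^2, the variance is
  gamma(0) = sigma^2 * (1 + sum_i theta_i^2).
  sum_i theta_i^2 = (-0.1)^2 = 0.01.
  gamma(0) = 1 * (1 + 0.01) = 1 * 1.01 = 1.01, which rounds to 1.0100.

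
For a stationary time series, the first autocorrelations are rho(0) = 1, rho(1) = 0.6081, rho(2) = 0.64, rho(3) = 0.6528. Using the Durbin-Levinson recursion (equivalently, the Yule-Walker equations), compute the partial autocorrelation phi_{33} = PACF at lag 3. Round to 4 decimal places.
\phi_{33} = 0.3300

The PACF at lag k is phi_{kk}, the last component of the solution
to the Yule-Walker system G_k phi = r_k where
  (G_k)_{ij} = rho(|i - j|), (r_k)_i = rho(i), i,j = 1..k.
Equivalently, Durbin-Levinson gives phi_{kk} iteratively:
  phi_{11} = rho(1)
  phi_{kk} = [rho(k) - sum_{j=1..k-1} phi_{k-1,j} rho(k-j)]
            / [1 - sum_{j=1..k-1} phi_{k-1,j} rho(j)],
  phi_{k,j} = phi_{k-1,j} - phi_{kk} phi_{k-1,k-j},  j = 1..k-1.
Step k = 1:
  phi_11 = rho(1) = 0.6081.
Step k = 2:
  phi_22 = [rho(2) - phi_11 rho(1)] / [1 - phi_11 rho(1)] = [0.64 - (0.6081)(0.6081)] / [1 - (0.6081)(0.6081)]
         = 0.27021439 / 0.63021439 = 0.428766.
  Update: phi_21 = phi_11 - phi_22 phi_11 = 0.6081 - (0.428766)(0.6081) = 0.347368.
Step k = 3:
  phi_33 = [rho(3) - phi_21 rho(2) - phi_22 rho(1)] / [1 - phi_21 rho(1) - phi_22 rho(2)]
    numerator   = 0.6528 - (0.347368)(0.64) - (0.428766)(0.6081) = 0.1697523
    denominator = 1 - (0.347368)(0.6081) - (0.428766)(0.64) = 0.5143557
  phi_33 = 0.1697523 / 0.5143557 = 0.33.
Therefore phi_{33} = 0.3300.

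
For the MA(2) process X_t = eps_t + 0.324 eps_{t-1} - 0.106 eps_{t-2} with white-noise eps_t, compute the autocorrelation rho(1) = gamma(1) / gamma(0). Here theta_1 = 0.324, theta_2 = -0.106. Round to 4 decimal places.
\rho(1) = 0.2595

For an MA(q) process with theta_0 = 1, the autocovariance is
  gamma(k) = sigma^2 * sum_{i=0..q-k} theta_i * theta_{i+k},
and rho(k) = gamma(k) / gamma(0). Sigma^2 cancels.
  numerator   = (1)*(0.324) + (0.324)*(-0.106) = 0.289656.
  denominator = (1)^2 + (0.324)^2 + (-0.106)^2 = 1.116212.
  rho(1) = 0.289656 / 1.116212 = 0.2595.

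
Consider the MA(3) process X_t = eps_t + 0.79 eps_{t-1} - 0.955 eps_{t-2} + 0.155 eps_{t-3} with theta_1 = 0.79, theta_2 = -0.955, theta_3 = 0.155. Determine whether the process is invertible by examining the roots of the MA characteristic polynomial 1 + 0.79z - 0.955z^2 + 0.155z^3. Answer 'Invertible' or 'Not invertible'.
\text{Not invertible}

The MA(q) characteristic polynomial is P(z) = 1 + 0.79z - 0.955z^2 + 0.155z^3.
Invertibility requires all roots to lie outside the unit circle, i.e. |z| > 1 for every root.
Degree 3: look for a simple real root z0 first, then factor out (1 - z/z0) and solve the remaining quadratic.
Testing z0 = 2: P(2) = 1 + (0.79)(2) + (-0.955)(2)^2 + (0.155)(2)^3
  = 1 + (1.58) + (-3.82) + (1.24) = 0.  So z_0 = 2 is a root, |z_0| = 2.
Divide out the factor (1 - 0.5 z) = (1 - z/z0) (since 1/z0 = 0.5):
  P(z) = (1 - 0.5 z)(1 + (1.29) z + (-0.31) z^2)
  [check: z-coef 1.29 - (0.5) = 0.79; z^2-coef -0.31 - (0.5)(1.29) = -0.955; z^3-coef -(0.5)(-0.31) = 0.155.]
Remaining roots from the quadratic factor 1 + (1.29) z + (-0.31) z^2:
  Set 1 + (1.29) z + (-0.31) z^2 = 0, i.e. a z^2 + b z + c = 0 with a = -0.31, b = 1.29, c = 1.
  Discriminant D = b^2 - 4ac = (1.29)^2 - 4*(-0.31)*1 = 1.6641 - (-1.24) = 2.9041.
  D >= 0, so the roots are real: z = (-b +/- sqrt(D)) / (2a) = (-1.29 +/- 1.704142) / (-0.62).
    z_1 = (-1.29 + 1.704142) / (-0.62) = -0.668,   |z_1| = 0.668.
    z_2 = (-1.29 - 1.704142) / (-0.62) = 4.8293,   |z_2| = 4.8293.
Moduli of all roots: 2.0000, 0.6680, 4.8293.
All moduli strictly greater than 1? No.
Verdict: Not invertible.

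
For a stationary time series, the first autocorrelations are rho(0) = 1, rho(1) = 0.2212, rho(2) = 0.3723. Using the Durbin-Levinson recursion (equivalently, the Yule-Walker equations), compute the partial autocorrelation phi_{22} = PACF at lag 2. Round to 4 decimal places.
\phi_{22} = 0.3400

The PACF at lag k is phi_{kk}, the last component of the solution
to the Yule-Walker system G_k phi = r_k where
  (G_k)_{ij} = rho(|i - j|), (r_k)_i = rho(i), i,j = 1..k.
Equivalently, Durbin-Levinson gives phi_{kk} iteratively:
  phi_{11} = rho(1)
  phi_{kk} = [rho(k) - sum_{j=1..k-1} phi_{k-1,j} rho(k-j)]
            / [1 - sum_{j=1..k-1} phi_{k-1,j} rho(j)],
  phi_{k,j} = phi_{k-1,j} - phi_{kk} phi_{k-1,k-j},  j = 1..k-1.
Step k = 1:
  phi_11 = rho(1) = 0.2212.
Step k = 2:
  phi_22 = [rho(2) - phi_11 rho(1)] / [1 - phi_11 rho(1)] = [0.3723 - (0.2212)(0.2212)] / [1 - (0.2212)(0.2212)]
         = 0.32337056 / 0.95107056 = 0.34.
Therefore phi_{22} = 0.3400.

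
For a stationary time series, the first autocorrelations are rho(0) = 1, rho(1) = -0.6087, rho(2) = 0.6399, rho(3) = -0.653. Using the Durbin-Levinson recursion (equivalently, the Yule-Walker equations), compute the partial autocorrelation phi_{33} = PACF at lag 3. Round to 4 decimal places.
\phi_{33} = -0.3300

The PACF at lag k is phi_{kk}, the last component of the solution
to the Yule-Walker system G_k phi = r_k where
  (G_k)_{ij} = rho(|i - j|), (r_k)_i = rho(i), i,j = 1..k.
Equivalently, Durbin-Levinson gives phi_{kk} iteratively:
  phi_{11} = rho(1)
  phi_{kk} = [rho(k) - sum_{j=1..k-1} phi_{k-1,j} rho(k-j)]
            / [1 - sum_{j=1..k-1} phi_{k-1,j} rho(j)],
  phi_{k,j} = phi_{k-1,j} - phi_{kk} phi_{k-1,k-j},  j = 1..k-1.
Step k = 1:
  phi_11 = rho(1) = -0.6087.
Step k = 2:
  phi_22 = [rho(2) - phi_11 rho(1)] / [1 - phi_11 rho(1)] = [0.6399 - (-0.6087)(-0.6087)] / [1 - (-0.6087)(-0.6087)]
         = 0.26938431 / 0.62948431 = 0.427944.
  Update: phi_21 = phi_11 - phi_22 phi_11 = -0.6087 - (0.427944)(-0.6087) = -0.34821.
Step k = 3:
  phi_33 = [rho(3) - phi_21 rho(2) - phi_22 rho(1)] / [1 - phi_21 rho(1) - phi_22 rho(2)]
    numerator   = -0.653 - (-0.34821)(0.6399) - (0.427944)(-0.6087) = -0.1696905
    denominator = 1 - (-0.34821)(-0.6087) - (0.427944)(0.6399) = 0.51420279
  phi_33 = -0.1696905 / 0.51420279 = -0.33.
Therefore phi_{33} = -0.3300.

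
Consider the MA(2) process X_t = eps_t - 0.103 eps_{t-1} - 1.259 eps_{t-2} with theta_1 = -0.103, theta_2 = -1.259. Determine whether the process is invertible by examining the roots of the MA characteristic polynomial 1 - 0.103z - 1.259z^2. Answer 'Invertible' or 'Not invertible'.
\text{Not invertible}

The MA(q) characteristic polynomial is P(z) = 1 - 0.103z - 1.259z^2.
Invertibility requires all roots to lie outside the unit circle, i.e. |z| > 1 for every root.
Set 1 + (-0.103) z + (-1.259) z^2 = 0, i.e. a z^2 + b z + c = 0 with a = -1.259, b = -0.103, c = 1.
Discriminant D = b^2 - 4ac = (-0.103)^2 - 4*(-1.259)*1 = 0.010609 - (-5.036) = 5.046609.
D >= 0, so the roots are real: z = (-b +/- sqrt(D)) / (2a) = (0.103 +/- 2.246466) / (-2.518).
  z_1 = (0.103 + 2.246466) / (-2.518) = -0.9331,   |z_1| = 0.9331.
  z_2 = (0.103 - 2.246466) / (-2.518) = 0.8513,   |z_2| = 0.8513.
Moduli of all roots: 0.9331, 0.8513.
All moduli strictly greater than 1? No.
Verdict: Not invertible.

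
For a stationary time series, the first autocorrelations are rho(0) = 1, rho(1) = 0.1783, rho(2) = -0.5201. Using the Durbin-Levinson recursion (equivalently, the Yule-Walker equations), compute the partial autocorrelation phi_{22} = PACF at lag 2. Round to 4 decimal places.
\phi_{22} = -0.5700

The PACF at lag k is phi_{kk}, the last component of the solution
to the Yule-Walker system G_k phi = r_k where
  (G_k)_{ij} = rho(|i - j|), (r_k)_i = rho(i), i,j = 1..k.
Equivalently, Durbin-Levinson gives phi_{kk} iteratively:
  phi_{11} = rho(1)
  phi_{kk} = [rho(k) - sum_{j=1..k-1} phi_{k-1,j} rho(k-j)]
            / [1 - sum_{j=1..k-1} phi_{k-1,j} rho(j)],
  phi_{k,j} = phi_{k-1,j} - phi_{kk} phi_{k-1,k-j},  j = 1..k-1.
Step k = 1:
  phi_11 = rho(1) = 0.1783.
Step k = 2:
  phi_22 = [rho(2) - phi_11 rho(1)] / [1 - phi_11 rho(1)] = [-0.5201 - (0.1783)(0.1783)] / [1 - (0.1783)(0.1783)]
         = -0.55189089 / 0.96820911 = -0.57.
Therefore phi_{22} = -0.5700.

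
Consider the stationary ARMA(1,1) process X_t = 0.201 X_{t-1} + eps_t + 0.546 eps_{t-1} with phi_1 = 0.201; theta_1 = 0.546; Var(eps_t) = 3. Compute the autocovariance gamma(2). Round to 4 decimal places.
\gamma(2) = 0.5209

Multiply the model equation by X_{t-k} and take expectations. With theta_0 = psi_0 = 1 and psi_j the MA(infinity) weights, this gives
  gamma(k) - sum_i phi_i gamma(k-i) = c_k,
  c_k = sigma^2 * sum_{j=k..q} theta_j psi_{j-k}   (c_k = 0 for k > q),
using gamma(-m) = gamma(m).
psi-weights needed (psi_j = theta_j + sum_i phi_i psi_{j-i}):
  psi_1 = theta_1 + phi_1 = 0.546 + (0.201) = 0.747
Right-hand sides:
  c_0 = sigma^2 (1 + theta_1 psi_1) = 3 * (1 + (0.546)(0.747)) = 3 * 1.407862 = 4.223586
  c_1 = sigma^2 theta_1 = 3 * (0.546) = 1.638
  c_2 = 0
Equations for k = 0 and k = 1 (AR order 1):
  gamma(0) = phi_1 gamma(1) + c_0
  gamma(1) = phi_1 gamma(0) + c_1
Substituting the second into the first: gamma(0) (1 - phi_1^2) = c_0 + phi_1 c_1, so
  gamma(0) = (c_0 + phi_1 c_1) / (1 - phi_1^2) = (4.223586 + (0.201)(1.638)) / (1 - (0.201)^2) = 4.552824 / 0.959599 = 4.744507.
  gamma(1) = phi_1 gamma(0) + c_1 = (0.201)(4.744507) + (1.638) = 2.591646.
For k = 2 (> q): gamma(2) = phi_1 gamma(1) = (0.201)(2.591646) = 0.520921.
Therefore gamma(2) = 0.5209 (to 4 decimal places).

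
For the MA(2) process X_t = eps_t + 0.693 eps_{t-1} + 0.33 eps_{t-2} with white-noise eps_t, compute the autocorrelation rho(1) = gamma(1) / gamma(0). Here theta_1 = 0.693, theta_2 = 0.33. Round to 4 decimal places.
\rho(1) = 0.5800

For an MA(q) process with theta_0 = 1, the autocovariance is
  gamma(k) = sigma^2 * sum_{i=0..q-k} theta_i * theta_{i+k},
and rho(k) = gamma(k) / gamma(0). Sigma^2 cancels.
  numerator   = (1)*(0.693) + (0.693)*(0.33) = 0.92169.
  denominator = (1)^2 + (0.693)^2 + (0.33)^2 = 1.589149.
  rho(1) = 0.92169 / 1.589149 = 0.5800.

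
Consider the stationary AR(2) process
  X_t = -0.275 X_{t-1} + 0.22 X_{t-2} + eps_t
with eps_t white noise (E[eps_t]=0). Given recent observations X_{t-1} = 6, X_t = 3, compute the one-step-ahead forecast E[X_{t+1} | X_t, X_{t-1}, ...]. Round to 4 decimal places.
E[X_{t+1} \mid \mathcal F_t] = 0.4950

For an AR(p) model X_t = c + sum_i phi_i X_{t-i} + eps_t, the
one-step-ahead conditional mean is
  E[X_{t+1} | X_t, ...] = c + sum_i phi_i X_{t+1-i}.
Substitute known values:
  E[X_{t+1} | ...] = (-0.275) * (3) + (0.22) * (6)
                   = 0.4950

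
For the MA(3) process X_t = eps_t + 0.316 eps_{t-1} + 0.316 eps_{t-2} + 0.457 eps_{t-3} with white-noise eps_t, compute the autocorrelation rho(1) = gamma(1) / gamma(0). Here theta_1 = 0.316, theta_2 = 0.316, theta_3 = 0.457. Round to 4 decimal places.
\rho(1) = 0.3978

For an MA(q) process with theta_0 = 1, the autocovariance is
  gamma(k) = sigma^2 * sum_{i=0..q-k} theta_i * theta_{i+k},
and rho(k) = gamma(k) / gamma(0). Sigma^2 cancels.
  numerator   = (1)*(0.316) + (0.316)*(0.316) + (0.316)*(0.457) = 0.560268.
  denominator = (1)^2 + (0.316)^2 + (0.316)^2 + (0.457)^2 = 1.408561.
  rho(1) = 0.560268 / 1.408561 = 0.3978.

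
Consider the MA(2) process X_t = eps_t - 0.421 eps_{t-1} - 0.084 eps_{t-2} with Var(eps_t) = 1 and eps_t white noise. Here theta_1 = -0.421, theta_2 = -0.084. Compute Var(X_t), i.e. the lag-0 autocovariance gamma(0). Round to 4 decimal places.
\gamma(0) = 1.1843

For an MA(q) process X_t = eps_t + sum_i theta_i eps_{t-i} with
Var(eps_t) = sigma^2, the variance is
  gamma(0) = sigma^2 * (1 + sum_i theta_i^2).
  sum_i theta_i^2 = (-0.421)^2 + (-0.084)^2 = 0.177241 + 0.007056 = 0.184297.
  gamma(0) = 1 * (1 + 0.184297) = 1 * 1.184297 = 1.184297, which rounds to 1.1843.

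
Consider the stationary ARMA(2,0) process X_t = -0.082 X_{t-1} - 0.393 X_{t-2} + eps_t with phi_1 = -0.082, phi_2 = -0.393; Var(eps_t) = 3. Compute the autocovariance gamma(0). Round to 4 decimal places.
\gamma(0) = 3.5603

Multiply the model equation by X_{t-k} and take expectations. With theta_0 = psi_0 = 1 and psi_j the MA(infinity) weights, this gives
  gamma(k) - sum_i phi_i gamma(k-i) = c_k,
  c_k = sigma^2 * sum_{j=k..q} theta_j psi_{j-k}   (c_k = 0 for k > q),
using gamma(-m) = gamma(m).
Pure AR (q = 0): c_0 = sigma^2 = 3, c_k = 0 for k >= 1.
Equations for k = 0, 1, 2 (AR order 2, c_2 = 0):
  (E0) gamma(0) = phi_1 gamma(1) + phi_2 gamma(2) + c_0
  (E1) gamma(1) = phi_1 gamma(0) + phi_2 gamma(1) + c_1
  (E2) gamma(2) = phi_1 gamma(1) + phi_2 gamma(0)
From (E1): gamma(1) = A gamma(0) + B with
  A = phi_1 / (1 - phi_2) = -0.082 / 1.393 = -0.058866,   B = c_1 / (1 - phi_2) = 0 / 1.393 = 0.
Insert (E2) into (E0): gamma(0) (1 - phi_2^2) = phi_1 (1 + phi_2) gamma(1) + c_0.
  phi_1 (1 + phi_2) = (-0.082)(0.607) = -0.049774,   1 - phi_2^2 = 0.845551.
Replace gamma(1) by A gamma(0) + B and collect gamma(0):
  gamma(0) [0.845551 - (-0.049774)(-0.058866)] = c_0 = 3
  gamma(0) * 0.842621 = 3
  gamma(0) = 3 / 0.842621 = 3.560319.
Therefore gamma(0) = 3.5603 (to 4 decimal places).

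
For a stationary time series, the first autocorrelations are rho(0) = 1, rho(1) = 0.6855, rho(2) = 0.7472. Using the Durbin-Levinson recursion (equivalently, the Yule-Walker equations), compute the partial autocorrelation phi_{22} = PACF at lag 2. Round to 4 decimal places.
\phi_{22} = 0.5231

The PACF at lag k is phi_{kk}, the last component of the solution
to the Yule-Walker system G_k phi = r_k where
  (G_k)_{ij} = rho(|i - j|), (r_k)_i = rho(i), i,j = 1..k.
Equivalently, Durbin-Levinson gives phi_{kk} iteratively:
  phi_{11} = rho(1)
  phi_{kk} = [rho(k) - sum_{j=1..k-1} phi_{k-1,j} rho(k-j)]
            / [1 - sum_{j=1..k-1} phi_{k-1,j} rho(j)],
  phi_{k,j} = phi_{k-1,j} - phi_{kk} phi_{k-1,k-j},  j = 1..k-1.
Step k = 1:
  phi_11 = rho(1) = 0.6855.
Step k = 2:
  phi_22 = [rho(2) - phi_11 rho(1)] / [1 - phi_11 rho(1)] = [0.7472 - (0.6855)(0.6855)] / [1 - (0.6855)(0.6855)]
         = 0.27728975 / 0.53008975 = 0.5231.
Therefore phi_{22} = 0.5231.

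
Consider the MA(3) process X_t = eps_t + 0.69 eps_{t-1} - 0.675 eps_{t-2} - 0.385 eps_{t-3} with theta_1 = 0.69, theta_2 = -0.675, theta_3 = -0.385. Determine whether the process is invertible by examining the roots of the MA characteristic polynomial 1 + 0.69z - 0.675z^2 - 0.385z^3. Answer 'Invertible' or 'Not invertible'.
\text{Invertible}

The MA(q) characteristic polynomial is P(z) = 1 + 0.69z - 0.675z^2 - 0.385z^3.
Invertibility requires all roots to lie outside the unit circle, i.e. |z| > 1 for every root.
Degree 3: look for a simple real root z0 first, then factor out (1 - z/z0) and solve the remaining quadratic.
Testing z0 = -2: P(-2) = 1 + (0.69)(-2) + (-0.675)(-2)^2 + (-0.385)(-2)^3
  = 1 + (-1.38) + (-2.7) + (3.08) = 0.  So z_0 = -2 is a root, |z_0| = 2.
Divide out the factor (1 + 0.5 z) = (1 - z/z0) (since 1/z0 = -0.5):
  P(z) = (1 + 0.5 z)(1 + (0.19) z + (-0.77) z^2)
  [check: z-coef 0.19 - (-0.5) = 0.69; z^2-coef -0.77 - (-0.5)(0.19) = -0.675; z^3-coef -(-0.5)(-0.77) = -0.385.]
Remaining roots from the quadratic factor 1 + (0.19) z + (-0.77) z^2:
  Set 1 + (0.19) z + (-0.77) z^2 = 0, i.e. a z^2 + b z + c = 0 with a = -0.77, b = 0.19, c = 1.
  Discriminant D = b^2 - 4ac = (0.19)^2 - 4*(-0.77)*1 = 0.0361 - (-3.08) = 3.1161.
  D >= 0, so the roots are real: z = (-b +/- sqrt(D)) / (2a) = (-0.19 +/- 1.765248) / (-1.54).
    z_1 = (-0.19 + 1.765248) / (-1.54) = -1.0229,   |z_1| = 1.0229.
    z_2 = (-0.19 - 1.765248) / (-1.54) = 1.2696,   |z_2| = 1.2696.
Moduli of all roots: 2.0000, 1.0229, 1.2696.
All moduli strictly greater than 1? Yes.
Verdict: Invertible.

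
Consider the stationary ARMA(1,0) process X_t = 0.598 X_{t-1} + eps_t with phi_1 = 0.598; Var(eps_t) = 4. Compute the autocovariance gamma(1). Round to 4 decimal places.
\gamma(1) = 3.7236

Multiply the model equation by X_{t-k} and take expectations. With theta_0 = psi_0 = 1 and psi_j the MA(infinity) weights, this gives
  gamma(k) - sum_i phi_i gamma(k-i) = c_k,
  c_k = sigma^2 * sum_{j=k..q} theta_j psi_{j-k}   (c_k = 0 for k > q),
using gamma(-m) = gamma(m).
Pure AR (q = 0): c_0 = sigma^2 = 4, c_k = 0 for k >= 1.
Equations for k = 0 and k = 1 (AR order 1):
  gamma(0) = phi_1 gamma(1) + c_0
  gamma(1) = phi_1 gamma(0) + c_1
Substituting the second into the first: gamma(0) (1 - phi_1^2) = c_0 + phi_1 c_1, so
  gamma(0) = c_0 / (1 - phi_1^2) = 4 / (1 - (0.598)^2) = 4 / 0.642396 = 6.226689.
  gamma(1) = phi_1 gamma(0) = (0.598)(6.226689) = 3.72356.
Therefore gamma(1) = 3.7236 (to 4 decimal places).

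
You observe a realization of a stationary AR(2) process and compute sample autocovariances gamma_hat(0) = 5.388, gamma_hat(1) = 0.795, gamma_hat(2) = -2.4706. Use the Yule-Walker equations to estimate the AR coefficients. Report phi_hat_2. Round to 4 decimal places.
\hat\phi_{2} = -0.4910

The Yule-Walker equations for an AR(p) process read, in matrix form,
  Gamma_p phi = r_p,   with   (Gamma_p)_{ij} = gamma(|i - j|),
                       (r_p)_i = gamma(i),   i,j = 1..p.
Substitute the sample gammas (Toeplitz matrix and right-hand side of size 2):
  Gamma_p = [[5.388, 0.795], [0.795, 5.388]]
  r_p     = [0.795, -2.4706]
Written out:
  5.388 phi_1 + 0.795 phi_2 = 0.795
  0.795 phi_1 + 5.388 phi_2 = -2.4706
Solve by Cramer's rule:
  det = gamma(0)^2 - gamma(1)^2 = (5.388)^2 - (0.795)^2 = 29.030544 - 0.632025 = 28.398519
  phi_hat_1 = [gamma(1) gamma(0) - gamma(1) gamma(2)] / det = [(0.795)(5.388) - (0.795)(-2.4706)] / 28.398519 = 6.247587 / 28.398519 = 0.22
  phi_hat_2 = [gamma(0) gamma(2) - gamma(1)^2] / det = [(5.388)(-2.4706) - (0.795)^2] / 28.398519 = -13.9436178 / 28.398519 = -0.491
So phi_hat = [0.2200, -0.4910].
Therefore phi_hat_2 = -0.4910.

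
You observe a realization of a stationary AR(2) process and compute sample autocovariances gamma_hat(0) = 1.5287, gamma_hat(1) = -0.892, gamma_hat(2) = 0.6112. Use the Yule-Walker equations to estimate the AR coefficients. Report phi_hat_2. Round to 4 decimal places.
\hat\phi_{2} = 0.0900

The Yule-Walker equations for an AR(p) process read, in matrix form,
  Gamma_p phi = r_p,   with   (Gamma_p)_{ij} = gamma(|i - j|),
                       (r_p)_i = gamma(i),   i,j = 1..p.
Substitute the sample gammas (Toeplitz matrix and right-hand side of size 2):
  Gamma_p = [[1.5287, -0.892], [-0.892, 1.5287]]
  r_p     = [-0.892, 0.6112]
Written out:
  1.5287 phi_1 - 0.892 phi_2 = -0.892
  -0.892 phi_1 + 1.5287 phi_2 = 0.6112
Solve by Cramer's rule:
  det = gamma(0)^2 - gamma(1)^2 = (1.5287)^2 - (-0.892)^2 = 2.33692369 - 0.795664 = 1.54125969
  phi_hat_1 = [gamma(1) gamma(0) - gamma(1) gamma(2)] / det = [(-0.892)(1.5287) - (-0.892)(0.6112)] / 1.54125969 = -0.81841 / 1.54125969 = -0.531
  phi_hat_2 = [gamma(0) gamma(2) - gamma(1)^2] / det = [(1.5287)(0.6112) - (-0.892)^2] / 1.54125969 = 0.13867744 / 1.54125969 = 0.09
So phi_hat = [-0.5310, 0.0900].
Therefore phi_hat_2 = 0.0900.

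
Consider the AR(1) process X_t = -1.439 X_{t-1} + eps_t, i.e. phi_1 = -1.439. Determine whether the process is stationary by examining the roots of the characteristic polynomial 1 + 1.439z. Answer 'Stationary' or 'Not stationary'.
\text{Not stationary}

The AR(p) characteristic polynomial is P(z) = 1 + 1.439z.
Stationarity requires all roots to lie outside the unit circle, i.e. |z| > 1 for every root.
This is linear in z: 1 + (1.439) z = 0  =>  z = -1/(1.439) = -0.694927,  |z| = 0.694927.
Moduli of all roots: 0.6949.
All moduli strictly greater than 1? No.
Verdict: Not stationary.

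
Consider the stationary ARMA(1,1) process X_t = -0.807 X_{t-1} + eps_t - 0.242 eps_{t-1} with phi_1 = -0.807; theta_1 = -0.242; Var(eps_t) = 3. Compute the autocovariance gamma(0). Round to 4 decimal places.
\gamma(0) = 12.4658

Multiply the model equation by X_{t-k} and take expectations. With theta_0 = psi_0 = 1 and psi_j the MA(infinity) weights, this gives
  gamma(k) - sum_i phi_i gamma(k-i) = c_k,
  c_k = sigma^2 * sum_{j=k..q} theta_j psi_{j-k}   (c_k = 0 for k > q),
using gamma(-m) = gamma(m).
psi-weights needed (psi_j = theta_j + sum_i phi_i psi_{j-i}):
  psi_1 = theta_1 + phi_1 = -0.242 + (-0.807) = -1.049
Right-hand sides:
  c_0 = sigma^2 (1 + theta_1 psi_1) = 3 * (1 + (-0.242)(-1.049)) = 3 * 1.253858 = 3.761574
  c_1 = sigma^2 theta_1 = 3 * (-0.242) = -0.726
  c_2 = 0
Equations for k = 0 and k = 1 (AR order 1):
  gamma(0) = phi_1 gamma(1) + c_0
  gamma(1) = phi_1 gamma(0) + c_1
Substituting the second into the first: gamma(0) (1 - phi_1^2) = c_0 + phi_1 c_1, so
  gamma(0) = (c_0 + phi_1 c_1) / (1 - phi_1^2) = (3.761574 + (-0.807)(-0.726)) / (1 - (-0.807)^2) = 4.347456 / 0.348751 = 12.465788.
Therefore gamma(0) = 12.4658 (to 4 decimal places).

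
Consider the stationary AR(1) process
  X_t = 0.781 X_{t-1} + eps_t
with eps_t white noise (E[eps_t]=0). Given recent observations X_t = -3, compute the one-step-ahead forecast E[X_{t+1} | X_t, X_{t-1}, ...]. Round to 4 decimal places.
E[X_{t+1} \mid \mathcal F_t] = -2.3430

For an AR(p) model X_t = c + sum_i phi_i X_{t-i} + eps_t, the
one-step-ahead conditional mean is
  E[X_{t+1} | X_t, ...] = c + sum_i phi_i X_{t+1-i}.
Substitute known values:
  E[X_{t+1} | ...] = (0.781) * (-3)
                   = -2.3430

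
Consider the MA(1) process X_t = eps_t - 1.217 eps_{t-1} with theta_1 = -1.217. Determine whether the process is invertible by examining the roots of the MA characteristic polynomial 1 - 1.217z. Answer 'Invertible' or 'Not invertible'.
\text{Not invertible}

The MA(q) characteristic polynomial is P(z) = 1 - 1.217z.
Invertibility requires all roots to lie outside the unit circle, i.e. |z| > 1 for every root.
This is linear in z: 1 + (-1.217) z = 0  =>  z = -1/(-1.217) = 0.821693,  |z| = 0.821693.
Moduli of all roots: 0.8217.
All moduli strictly greater than 1? No.
Verdict: Not invertible.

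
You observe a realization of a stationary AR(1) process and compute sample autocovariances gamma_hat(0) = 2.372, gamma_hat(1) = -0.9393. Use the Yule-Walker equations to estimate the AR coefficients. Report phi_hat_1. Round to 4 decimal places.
\hat\phi_{1} = -0.3960

The Yule-Walker equations for an AR(p) process read, in matrix form,
  Gamma_p phi = r_p,   with   (Gamma_p)_{ij} = gamma(|i - j|),
                       (r_p)_i = gamma(i),   i,j = 1..p.
Substitute the sample gammas (Toeplitz matrix and right-hand side of size 1):
  Gamma_p = [[2.372]]
  r_p     = [-0.9393]
With p = 1 this is the single equation gamma(0) phi_1 = gamma(1):
  phi_hat_1 = gamma(1) / gamma(0) = -0.9393 / 2.372 = -0.3960.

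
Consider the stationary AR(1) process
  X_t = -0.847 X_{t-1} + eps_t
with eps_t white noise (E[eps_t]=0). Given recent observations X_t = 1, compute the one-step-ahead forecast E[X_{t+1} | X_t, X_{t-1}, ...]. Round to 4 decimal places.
E[X_{t+1} \mid \mathcal F_t] = -0.8470

For an AR(p) model X_t = c + sum_i phi_i X_{t-i} + eps_t, the
one-step-ahead conditional mean is
  E[X_{t+1} | X_t, ...] = c + sum_i phi_i X_{t+1-i}.
Substitute known values:
  E[X_{t+1} | ...] = (-0.847) * (1)
                   = -0.8470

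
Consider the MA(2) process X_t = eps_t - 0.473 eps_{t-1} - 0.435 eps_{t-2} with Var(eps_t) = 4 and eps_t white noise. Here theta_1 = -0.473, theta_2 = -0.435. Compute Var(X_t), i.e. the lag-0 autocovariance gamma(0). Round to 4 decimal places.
\gamma(0) = 5.6518

For an MA(q) process X_t = eps_t + sum_i theta_i eps_{t-i} with
Var(eps_t) = sigma^2, the variance is
  gamma(0) = sigma^2 * (1 + sum_i theta_i^2).
  sum_i theta_i^2 = (-0.473)^2 + (-0.435)^2 = 0.223729 + 0.189225 = 0.412954.
  gamma(0) = 4 * (1 + 0.412954) = 4 * 1.412954 = 5.651816, which rounds to 5.6518.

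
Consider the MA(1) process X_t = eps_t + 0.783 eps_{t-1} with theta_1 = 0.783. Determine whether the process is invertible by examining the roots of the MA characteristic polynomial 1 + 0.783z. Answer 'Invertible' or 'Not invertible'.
\text{Invertible}

The MA(q) characteristic polynomial is P(z) = 1 + 0.783z.
Invertibility requires all roots to lie outside the unit circle, i.e. |z| > 1 for every root.
This is linear in z: 1 + (0.783) z = 0  =>  z = -1/(0.783) = -1.277139,  |z| = 1.277139.
Moduli of all roots: 1.2771.
All moduli strictly greater than 1? Yes.
Verdict: Invertible.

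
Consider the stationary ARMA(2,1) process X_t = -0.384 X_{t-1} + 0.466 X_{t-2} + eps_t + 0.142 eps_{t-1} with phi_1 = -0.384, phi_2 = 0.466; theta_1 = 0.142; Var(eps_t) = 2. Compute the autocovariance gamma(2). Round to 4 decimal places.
\gamma(2) = 2.9994

Multiply the model equation by X_{t-k} and take expectations. With theta_0 = psi_0 = 1 and psi_j the MA(infinity) weights, this gives
  gamma(k) - sum_i phi_i gamma(k-i) = c_k,
  c_k = sigma^2 * sum_{j=k..q} theta_j psi_{j-k}   (c_k = 0 for k > q),
using gamma(-m) = gamma(m).
psi-weights needed (psi_j = theta_j + sum_i phi_i psi_{j-i}):
  psi_1 = theta_1 + phi_1 = 0.142 + (-0.384) = -0.242
Right-hand sides:
  c_0 = sigma^2 (1 + theta_1 psi_1) = 2 * (1 + (0.142)(-0.242)) = 2 * 0.965636 = 1.931272
  c_1 = sigma^2 theta_1 = 2 * (0.142) = 0.284
  c_2 = 0
Equations for k = 0, 1, 2 (AR order 2, c_2 = 0):
  (E0) gamma(0) = phi_1 gamma(1) + phi_2 gamma(2) + c_0
  (E1) gamma(1) = phi_1 gamma(0) + phi_2 gamma(1) + c_1
  (E2) gamma(2) = phi_1 gamma(1) + phi_2 gamma(0)
From (E1): gamma(1) = A gamma(0) + B with
  A = phi_1 / (1 - phi_2) = -0.384 / 0.534 = -0.719101,   B = c_1 / (1 - phi_2) = 0.284 / 0.534 = 0.531835.
Insert (E2) into (E0): gamma(0) (1 - phi_2^2) = phi_1 (1 + phi_2) gamma(1) + c_0.
  phi_1 (1 + phi_2) = (-0.384)(1.466) = -0.562944,   1 - phi_2^2 = 0.782844.
Replace gamma(1) by A gamma(0) + B and collect gamma(0):
  gamma(0) [0.782844 - (-0.562944)(-0.719101)] = (-0.562944)(0.531835) + 1.931272
  gamma(0) * 0.37803 = 1.631879
  gamma(0) = 1.631879 / 0.37803 = 4.316793.
  gamma(1) = A gamma(0) + B = (-0.719101)(4.316793) + (0.531835) = -2.572375.
  gamma(2) = phi_1 gamma(1) + phi_2 gamma(0) = (-0.384)(-2.572375) + (0.466)(4.316793) = 2.999417.
Therefore gamma(2) = 2.9994 (to 4 decimal places).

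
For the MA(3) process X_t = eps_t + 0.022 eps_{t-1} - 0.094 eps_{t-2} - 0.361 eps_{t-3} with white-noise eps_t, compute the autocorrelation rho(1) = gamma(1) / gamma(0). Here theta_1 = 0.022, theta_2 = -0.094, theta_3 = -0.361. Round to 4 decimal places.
\rho(1) = 0.0473

For an MA(q) process with theta_0 = 1, the autocovariance is
  gamma(k) = sigma^2 * sum_{i=0..q-k} theta_i * theta_{i+k},
and rho(k) = gamma(k) / gamma(0). Sigma^2 cancels.
  numerator   = (1)*(0.022) + (0.022)*(-0.094) + (-0.094)*(-0.361) = 0.053866.
  denominator = (1)^2 + (0.022)^2 + (-0.094)^2 + (-0.361)^2 = 1.139641.
  rho(1) = 0.053866 / 1.139641 = 0.0473.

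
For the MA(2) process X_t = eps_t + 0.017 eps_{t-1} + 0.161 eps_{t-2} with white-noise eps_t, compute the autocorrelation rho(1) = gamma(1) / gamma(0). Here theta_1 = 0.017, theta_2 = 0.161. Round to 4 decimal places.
\rho(1) = 0.0192

For an MA(q) process with theta_0 = 1, the autocovariance is
  gamma(k) = sigma^2 * sum_{i=0..q-k} theta_i * theta_{i+k},
and rho(k) = gamma(k) / gamma(0). Sigma^2 cancels.
  numerator   = (1)*(0.017) + (0.017)*(0.161) = 0.019737.
  denominator = (1)^2 + (0.017)^2 + (0.161)^2 = 1.02621.
  rho(1) = 0.019737 / 1.02621 = 0.0192.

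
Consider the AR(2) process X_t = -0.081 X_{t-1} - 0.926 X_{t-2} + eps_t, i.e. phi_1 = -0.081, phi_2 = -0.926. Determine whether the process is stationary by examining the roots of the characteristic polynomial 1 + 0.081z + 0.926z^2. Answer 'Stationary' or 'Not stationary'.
\text{Stationary}

The AR(p) characteristic polynomial is P(z) = 1 + 0.081z + 0.926z^2.
Stationarity requires all roots to lie outside the unit circle, i.e. |z| > 1 for every root.
Set 1 + (0.081) z + (0.926) z^2 = 0, i.e. a z^2 + b z + c = 0 with a = 0.926, b = 0.081, c = 1.
Discriminant D = b^2 - 4ac = (0.081)^2 - 4*(0.926)*1 = 0.006561 - (3.704) = -3.697439.
D < 0, so the roots are the complex-conjugate pair z = (-b +/- i sqrt(-D)) / (2a) = -0.0437 +/- 1.0383i.
For a conjugate pair |z|^2 = z * conj(z) = (product of roots) = c/a = 1/(0.926) = 1.079914, so |z| = sqrt(1.079914) = 1.0392 for both roots.
Moduli of all roots: 1.0392, 1.0392.
All moduli strictly greater than 1? Yes.
Verdict: Stationary.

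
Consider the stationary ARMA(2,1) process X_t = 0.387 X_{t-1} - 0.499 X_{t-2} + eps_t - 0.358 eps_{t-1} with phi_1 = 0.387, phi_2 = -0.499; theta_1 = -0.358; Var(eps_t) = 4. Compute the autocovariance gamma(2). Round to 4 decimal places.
\gamma(2) = -2.5180

Multiply the model equation by X_{t-k} and take expectations. With theta_0 = psi_0 = 1 and psi_j the MA(infinity) weights, this gives
  gamma(k) - sum_i phi_i gamma(k-i) = c_k,
  c_k = sigma^2 * sum_{j=k..q} theta_j psi_{j-k}   (c_k = 0 for k > q),
using gamma(-m) = gamma(m).
psi-weights needed (psi_j = theta_j + sum_i phi_i psi_{j-i}):
  psi_1 = theta_1 + phi_1 = -0.358 + (0.387) = 0.029
Right-hand sides:
  c_0 = sigma^2 (1 + theta_1 psi_1) = 4 * (1 + (-0.358)(0.029)) = 4 * 0.989618 = 3.958472
  c_1 = sigma^2 theta_1 = 4 * (-0.358) = -1.432
  c_2 = 0
Equations for k = 0, 1, 2 (AR order 2, c_2 = 0):
  (E0) gamma(0) = phi_1 gamma(1) + phi_2 gamma(2) + c_0
  (E1) gamma(1) = phi_1 gamma(0) + phi_2 gamma(1) + c_1
  (E2) gamma(2) = phi_1 gamma(1) + phi_2 gamma(0)
From (E1): gamma(1) = A gamma(0) + B with
  A = phi_1 / (1 - phi_2) = 0.387 / 1.499 = 0.258172,   B = c_1 / (1 - phi_2) = -1.432 / 1.499 = -0.955304.
Insert (E2) into (E0): gamma(0) (1 - phi_2^2) = phi_1 (1 + phi_2) gamma(1) + c_0.
  phi_1 (1 + phi_2) = (0.387)(0.501) = 0.193887,   1 - phi_2^2 = 0.750999.
Replace gamma(1) by A gamma(0) + B and collect gamma(0):
  gamma(0) [0.750999 - (0.193887)(0.258172)] = (0.193887)(-0.955304) + 3.958472
  gamma(0) * 0.700943 = 3.773251
  gamma(0) = 3.773251 / 0.700943 = 5.383109.
  gamma(1) = A gamma(0) + B = (0.258172)(5.383109) + (-0.955304) = 0.434465.
  gamma(2) = phi_1 gamma(1) + phi_2 gamma(0) = (0.387)(0.434465) + (-0.499)(5.383109) = -2.518033.
Therefore gamma(2) = -2.5180 (to 4 decimal places).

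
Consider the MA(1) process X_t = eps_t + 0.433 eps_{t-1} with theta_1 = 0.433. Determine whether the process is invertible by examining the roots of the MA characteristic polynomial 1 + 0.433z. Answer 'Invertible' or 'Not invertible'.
\text{Invertible}

The MA(q) characteristic polynomial is P(z) = 1 + 0.433z.
Invertibility requires all roots to lie outside the unit circle, i.e. |z| > 1 for every root.
This is linear in z: 1 + (0.433) z = 0  =>  z = -1/(0.433) = -2.309469,  |z| = 2.309469.
Moduli of all roots: 2.3095.
All moduli strictly greater than 1? Yes.
Verdict: Invertible.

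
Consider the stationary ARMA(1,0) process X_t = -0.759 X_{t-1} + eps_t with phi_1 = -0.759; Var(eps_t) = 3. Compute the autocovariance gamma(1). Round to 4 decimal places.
\gamma(1) = -5.3713

Multiply the model equation by X_{t-k} and take expectations. With theta_0 = psi_0 = 1 and psi_j the MA(infinity) weights, this gives
  gamma(k) - sum_i phi_i gamma(k-i) = c_k,
  c_k = sigma^2 * sum_{j=k..q} theta_j psi_{j-k}   (c_k = 0 for k > q),
using gamma(-m) = gamma(m).
Pure AR (q = 0): c_0 = sigma^2 = 3, c_k = 0 for k >= 1.
Equations for k = 0 and k = 1 (AR order 1):
  gamma(0) = phi_1 gamma(1) + c_0
  gamma(1) = phi_1 gamma(0) + c_1
Substituting the second into the first: gamma(0) (1 - phi_1^2) = c_0 + phi_1 c_1, so
  gamma(0) = c_0 / (1 - phi_1^2) = 3 / (1 - (-0.759)^2) = 3 / 0.423919 = 7.076824.
  gamma(1) = phi_1 gamma(0) = (-0.759)(7.076824) = -5.371309.
Therefore gamma(1) = -5.3713 (to 4 decimal places).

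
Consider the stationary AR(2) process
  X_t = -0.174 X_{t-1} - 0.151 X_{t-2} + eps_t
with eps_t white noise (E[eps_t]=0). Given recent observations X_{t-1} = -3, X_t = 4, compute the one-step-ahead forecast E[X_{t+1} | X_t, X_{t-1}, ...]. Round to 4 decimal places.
E[X_{t+1} \mid \mathcal F_t] = -0.2430

For an AR(p) model X_t = c + sum_i phi_i X_{t-i} + eps_t, the
one-step-ahead conditional mean is
  E[X_{t+1} | X_t, ...] = c + sum_i phi_i X_{t+1-i}.
Substitute known values:
  E[X_{t+1} | ...] = (-0.174) * (4) + (-0.151) * (-3)
                   = -0.2430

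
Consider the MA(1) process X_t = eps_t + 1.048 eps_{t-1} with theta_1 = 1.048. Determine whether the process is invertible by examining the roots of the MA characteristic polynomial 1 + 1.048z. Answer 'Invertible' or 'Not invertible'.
\text{Not invertible}

The MA(q) characteristic polynomial is P(z) = 1 + 1.048z.
Invertibility requires all roots to lie outside the unit circle, i.e. |z| > 1 for every root.
This is linear in z: 1 + (1.048) z = 0  =>  z = -1/(1.048) = -0.954198,  |z| = 0.954198.
Moduli of all roots: 0.9542.
All moduli strictly greater than 1? No.
Verdict: Not invertible.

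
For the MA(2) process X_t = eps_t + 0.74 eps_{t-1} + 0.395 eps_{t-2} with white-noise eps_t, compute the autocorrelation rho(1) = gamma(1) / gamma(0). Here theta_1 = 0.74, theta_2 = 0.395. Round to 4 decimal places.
\rho(1) = 0.6059

For an MA(q) process with theta_0 = 1, the autocovariance is
  gamma(k) = sigma^2 * sum_{i=0..q-k} theta_i * theta_{i+k},
and rho(k) = gamma(k) / gamma(0). Sigma^2 cancels.
  numerator   = (1)*(0.74) + (0.74)*(0.395) = 1.0323.
  denominator = (1)^2 + (0.74)^2 + (0.395)^2 = 1.703625.
  rho(1) = 1.0323 / 1.703625 = 0.6059.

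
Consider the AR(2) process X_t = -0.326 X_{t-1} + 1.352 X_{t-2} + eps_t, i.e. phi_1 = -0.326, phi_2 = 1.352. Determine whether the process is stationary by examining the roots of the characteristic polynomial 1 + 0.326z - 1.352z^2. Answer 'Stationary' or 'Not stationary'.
\text{Not stationary}

The AR(p) characteristic polynomial is P(z) = 1 + 0.326z - 1.352z^2.
Stationarity requires all roots to lie outside the unit circle, i.e. |z| > 1 for every root.
Set 1 + (0.326) z + (-1.352) z^2 = 0, i.e. a z^2 + b z + c = 0 with a = -1.352, b = 0.326, c = 1.
Discriminant D = b^2 - 4ac = (0.326)^2 - 4*(-1.352)*1 = 0.106276 - (-5.408) = 5.514276.
D >= 0, so the roots are real: z = (-b +/- sqrt(D)) / (2a) = (-0.326 +/- 2.34825) / (-2.704).
  z_1 = (-0.326 + 2.34825) / (-2.704) = -0.7479,   |z_1| = 0.7479.
  z_2 = (-0.326 - 2.34825) / (-2.704) = 0.989,   |z_2| = 0.989.
Moduli of all roots: 0.7479, 0.9890.
All moduli strictly greater than 1? No.
Verdict: Not stationary.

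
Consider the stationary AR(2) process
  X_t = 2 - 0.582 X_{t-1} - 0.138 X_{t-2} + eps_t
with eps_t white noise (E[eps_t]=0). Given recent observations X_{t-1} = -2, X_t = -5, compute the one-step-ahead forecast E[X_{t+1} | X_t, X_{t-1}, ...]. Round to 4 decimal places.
E[X_{t+1} \mid \mathcal F_t] = 5.1860

For an AR(p) model X_t = c + sum_i phi_i X_{t-i} + eps_t, the
one-step-ahead conditional mean is
  E[X_{t+1} | X_t, ...] = c + sum_i phi_i X_{t+1-i}.
Substitute known values:
  E[X_{t+1} | ...] = 2 + (-0.582) * (-5) + (-0.138) * (-2)
                   = 5.1860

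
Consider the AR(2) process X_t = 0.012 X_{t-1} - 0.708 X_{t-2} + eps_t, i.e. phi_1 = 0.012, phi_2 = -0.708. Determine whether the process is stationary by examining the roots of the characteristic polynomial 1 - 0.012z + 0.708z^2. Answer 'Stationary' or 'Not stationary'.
\text{Stationary}

The AR(p) characteristic polynomial is P(z) = 1 - 0.012z + 0.708z^2.
Stationarity requires all roots to lie outside the unit circle, i.e. |z| > 1 for every root.
Set 1 + (-0.012) z + (0.708) z^2 = 0, i.e. a z^2 + b z + c = 0 with a = 0.708, b = -0.012, c = 1.
Discriminant D = b^2 - 4ac = (-0.012)^2 - 4*(0.708)*1 = 0.000144 - (2.832) = -2.831856.
D < 0, so the roots are the complex-conjugate pair z = (-b +/- i sqrt(-D)) / (2a) = 0.0085 +/- 1.1884i.
For a conjugate pair |z|^2 = z * conj(z) = (product of roots) = c/a = 1/(0.708) = 1.412429, so |z| = sqrt(1.412429) = 1.1885 for both roots.
Moduli of all roots: 1.1885, 1.1885.
All moduli strictly greater than 1? Yes.
Verdict: Stationary.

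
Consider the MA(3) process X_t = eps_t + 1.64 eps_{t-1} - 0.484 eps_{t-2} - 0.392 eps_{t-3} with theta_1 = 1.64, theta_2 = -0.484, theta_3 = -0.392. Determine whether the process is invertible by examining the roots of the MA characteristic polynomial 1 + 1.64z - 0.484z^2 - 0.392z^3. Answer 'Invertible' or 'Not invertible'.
\text{Not invertible}

The MA(q) characteristic polynomial is P(z) = 1 + 1.64z - 0.484z^2 - 0.392z^3.
Invertibility requires all roots to lie outside the unit circle, i.e. |z| > 1 for every root.
Degree 3: look for a simple real root z0 first, then factor out (1 - z/z0) and solve the remaining quadratic.
Testing z0 = -2.5: P(-2.5) = 1 + (1.64)(-2.5) + (-0.484)(-2.5)^2 + (-0.392)(-2.5)^3
  = 1 + (-4.1) + (-3.025) + (6.125) = 0.  So z_0 = -2.5 is a root, |z_0| = 2.5.
Divide out the factor (1 + 0.4 z) = (1 - z/z0) (since 1/z0 = -0.4):
  P(z) = (1 + 0.4 z)(1 + (1.24) z + (-0.98) z^2)
  [check: z-coef 1.24 - (-0.4) = 1.64; z^2-coef -0.98 - (-0.4)(1.24) = -0.484; z^3-coef -(-0.4)(-0.98) = -0.392.]
Remaining roots from the quadratic factor 1 + (1.24) z + (-0.98) z^2:
  Set 1 + (1.24) z + (-0.98) z^2 = 0, i.e. a z^2 + b z + c = 0 with a = -0.98, b = 1.24, c = 1.
  Discriminant D = b^2 - 4ac = (1.24)^2 - 4*(-0.98)*1 = 1.5376 - (-3.92) = 5.4576.
  D >= 0, so the roots are real: z = (-b +/- sqrt(D)) / (2a) = (-1.24 +/- 2.336151) / (-1.96).
    z_1 = (-1.24 + 2.336151) / (-1.96) = -0.5593,   |z_1| = 0.5593.
    z_2 = (-1.24 - 2.336151) / (-1.96) = 1.8246,   |z_2| = 1.8246.
Moduli of all roots: 2.5000, 0.5593, 1.8246.
All moduli strictly greater than 1? No.
Verdict: Not invertible.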